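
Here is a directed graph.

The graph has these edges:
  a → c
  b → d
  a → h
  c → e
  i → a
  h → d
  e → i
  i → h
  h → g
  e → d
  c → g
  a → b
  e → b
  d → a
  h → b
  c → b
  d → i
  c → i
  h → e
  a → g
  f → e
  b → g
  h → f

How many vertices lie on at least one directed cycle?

8

A vertex is on a directed cycle iff it belongs to a strongly connected component of size ≥ 2 (or has a self-loop).
The vertices on cycles are {a, b, c, d, e, f, h, i} — 8 in total.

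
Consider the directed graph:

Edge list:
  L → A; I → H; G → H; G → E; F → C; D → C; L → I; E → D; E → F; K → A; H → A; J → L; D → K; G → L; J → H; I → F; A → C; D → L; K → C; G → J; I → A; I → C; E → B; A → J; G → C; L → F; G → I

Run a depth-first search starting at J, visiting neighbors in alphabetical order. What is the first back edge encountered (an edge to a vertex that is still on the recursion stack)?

A->J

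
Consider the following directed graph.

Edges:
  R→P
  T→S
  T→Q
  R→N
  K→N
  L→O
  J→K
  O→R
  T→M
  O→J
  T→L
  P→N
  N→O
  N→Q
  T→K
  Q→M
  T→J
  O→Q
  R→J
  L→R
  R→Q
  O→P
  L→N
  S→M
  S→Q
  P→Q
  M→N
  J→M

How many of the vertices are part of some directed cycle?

A vertex is on a directed cycle iff it belongs to a strongly connected component of size ≥ 2 (or has a self-loop).
The vertices on cycles are {J, K, M, N, O, P, Q, R} — 8 in total.

8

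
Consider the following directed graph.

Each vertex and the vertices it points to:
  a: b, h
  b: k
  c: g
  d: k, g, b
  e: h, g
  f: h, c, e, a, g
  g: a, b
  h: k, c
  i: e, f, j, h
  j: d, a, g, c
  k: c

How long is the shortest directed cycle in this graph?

4

For each vertex v, BFS finds the shortest path from v back to v.
The shortest such closed walk is a → h → c → g → a, length 4.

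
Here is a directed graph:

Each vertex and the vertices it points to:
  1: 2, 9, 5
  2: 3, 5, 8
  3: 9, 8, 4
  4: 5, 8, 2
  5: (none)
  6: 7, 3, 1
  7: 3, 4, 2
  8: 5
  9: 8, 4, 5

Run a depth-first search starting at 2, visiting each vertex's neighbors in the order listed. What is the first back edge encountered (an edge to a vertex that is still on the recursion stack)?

4→2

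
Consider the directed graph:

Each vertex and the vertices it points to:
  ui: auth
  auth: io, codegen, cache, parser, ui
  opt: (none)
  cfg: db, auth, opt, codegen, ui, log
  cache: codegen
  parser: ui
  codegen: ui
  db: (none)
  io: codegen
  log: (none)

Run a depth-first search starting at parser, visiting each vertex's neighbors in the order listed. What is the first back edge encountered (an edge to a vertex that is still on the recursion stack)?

codegen->ui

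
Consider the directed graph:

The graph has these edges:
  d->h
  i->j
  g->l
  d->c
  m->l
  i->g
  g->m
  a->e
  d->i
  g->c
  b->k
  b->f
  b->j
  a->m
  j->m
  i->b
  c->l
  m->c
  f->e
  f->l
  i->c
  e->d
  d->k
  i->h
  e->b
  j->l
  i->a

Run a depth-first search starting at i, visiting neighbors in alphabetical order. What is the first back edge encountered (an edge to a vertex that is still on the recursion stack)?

DFS from i (visiting neighbors in alphabetical order); mark gray on enter, black on exit:
i gray
  a gray
    e gray
      b gray
        f gray
          f→e: e is gray → back edge
First back edge: f → e.

f→e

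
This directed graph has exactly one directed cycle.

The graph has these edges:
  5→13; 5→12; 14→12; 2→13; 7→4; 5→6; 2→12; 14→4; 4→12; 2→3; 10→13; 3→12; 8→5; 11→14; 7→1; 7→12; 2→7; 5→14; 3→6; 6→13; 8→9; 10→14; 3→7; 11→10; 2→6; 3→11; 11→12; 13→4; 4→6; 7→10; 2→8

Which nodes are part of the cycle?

4, 6, 13

DFS with gray/black marking from 6:
6 gray
  13 gray
    4 gray
      4→6: 6 is gray → back edge
Back edge closes the cycle 6 → 13 → 4 → 6; its vertices are {4, 6, 13}.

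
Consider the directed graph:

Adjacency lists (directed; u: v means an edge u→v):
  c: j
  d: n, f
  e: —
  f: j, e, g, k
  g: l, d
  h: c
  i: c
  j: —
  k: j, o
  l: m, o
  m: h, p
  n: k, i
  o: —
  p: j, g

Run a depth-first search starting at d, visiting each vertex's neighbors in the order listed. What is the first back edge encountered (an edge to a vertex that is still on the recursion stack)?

DFS from d (visiting each vertex's neighbors in the order listed); mark gray on enter, black on exit:
d gray
  n gray
    k gray
      j gray
      j black
      o gray
      o black
    k black
    i gray
      c gray
        c→j: j black — skip
      c black
    i black
  n black
  f gray
    f→j: j black — skip
    e gray
    e black
    g gray
      l gray
        m gray
          h gray
            h→c: c black — skip
          h black
          p gray
            p→j: j black — skip
            p→g: g is gray → back edge
First back edge: p → g.

p->g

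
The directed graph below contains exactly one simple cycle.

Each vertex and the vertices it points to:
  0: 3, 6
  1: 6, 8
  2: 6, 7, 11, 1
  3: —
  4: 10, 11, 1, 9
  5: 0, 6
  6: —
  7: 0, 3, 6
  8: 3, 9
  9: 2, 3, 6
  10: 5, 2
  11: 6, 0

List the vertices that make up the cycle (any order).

1, 2, 8, 9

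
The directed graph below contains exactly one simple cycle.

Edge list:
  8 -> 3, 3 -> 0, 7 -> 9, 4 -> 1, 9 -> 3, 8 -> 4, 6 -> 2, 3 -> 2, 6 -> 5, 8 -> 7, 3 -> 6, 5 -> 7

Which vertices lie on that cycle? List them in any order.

DFS with gray/black marking from 7:
7 gray
  9 gray
    3 gray
      0 gray
      0 black
      6 gray
        2 gray
        2 black
        5 gray
          5→7: 7 is gray → back edge
Back edge closes the cycle 7 → 9 → 3 → 6 → 5 → 7; its vertices are {3, 5, 6, 7, 9}.

3, 5, 6, 7, 9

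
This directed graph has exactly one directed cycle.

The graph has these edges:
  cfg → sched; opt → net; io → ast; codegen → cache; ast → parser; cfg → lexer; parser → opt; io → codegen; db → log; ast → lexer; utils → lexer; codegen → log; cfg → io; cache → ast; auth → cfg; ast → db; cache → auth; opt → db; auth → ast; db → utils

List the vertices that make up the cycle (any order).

DFS with gray/black marking from cache:
cache gray
  auth gray
    cfg gray
      lexer gray
      lexer black
      io gray
        ast gray
          db gray
            log gray
            log black
            utils gray
              utils→lexer: lexer black — skip
            utils black
          db black
          parser gray
            opt gray
              opt→db: db black — skip
              net gray
              net black
            opt black
          parser black
          ast→lexer: lexer black — skip
        ast black
        codegen gray
          codegen→cache: cache is gray → back edge
Back edge closes the cycle cache → auth → cfg → io → codegen → cache; its vertices are {io, cfg, auth, cache, codegen}.

io, cfg, auth, cache, codegen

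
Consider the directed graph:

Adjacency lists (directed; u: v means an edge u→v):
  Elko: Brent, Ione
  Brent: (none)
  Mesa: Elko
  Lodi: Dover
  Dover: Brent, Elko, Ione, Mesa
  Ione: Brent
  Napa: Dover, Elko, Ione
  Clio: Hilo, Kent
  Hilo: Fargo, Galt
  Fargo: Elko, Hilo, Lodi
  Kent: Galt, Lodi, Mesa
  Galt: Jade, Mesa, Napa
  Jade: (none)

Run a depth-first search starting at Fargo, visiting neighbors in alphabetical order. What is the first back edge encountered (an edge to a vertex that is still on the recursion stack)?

DFS from Fargo (visiting neighbors in alphabetical order); mark gray on enter, black on exit:
Fargo gray
  Elko gray
    Brent gray
    Brent black
    Ione gray
      Ione→Brent: Brent black — skip
    Ione black
  Elko black
  Hilo gray
    Hilo→Fargo: Fargo is gray → back edge
First back edge: Hilo → Fargo.

Hilo→Fargo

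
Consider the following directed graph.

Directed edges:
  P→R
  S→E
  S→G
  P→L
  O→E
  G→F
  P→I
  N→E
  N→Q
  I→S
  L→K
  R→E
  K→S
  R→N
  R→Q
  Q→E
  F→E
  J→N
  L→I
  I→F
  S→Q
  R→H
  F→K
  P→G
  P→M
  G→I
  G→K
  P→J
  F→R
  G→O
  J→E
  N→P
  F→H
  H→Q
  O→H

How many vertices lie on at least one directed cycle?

10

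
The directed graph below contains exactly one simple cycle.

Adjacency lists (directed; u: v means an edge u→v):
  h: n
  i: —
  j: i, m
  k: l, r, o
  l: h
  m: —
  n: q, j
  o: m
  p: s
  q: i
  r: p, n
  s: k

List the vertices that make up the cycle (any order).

k, p, r, s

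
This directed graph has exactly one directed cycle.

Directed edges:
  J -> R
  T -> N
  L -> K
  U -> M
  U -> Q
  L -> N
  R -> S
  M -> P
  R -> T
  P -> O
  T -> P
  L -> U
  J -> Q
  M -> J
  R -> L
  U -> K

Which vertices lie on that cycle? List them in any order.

DFS with gray/black marking from R:
R gray
  L gray
    N gray
    N black
    U gray
      K gray
      K black
      Q gray
      Q black
      M gray
        J gray
          J→R: R is gray → back edge
Back edge closes the cycle R → L → U → M → J → R; its vertices are {J, L, M, R, U}.

J, L, M, R, U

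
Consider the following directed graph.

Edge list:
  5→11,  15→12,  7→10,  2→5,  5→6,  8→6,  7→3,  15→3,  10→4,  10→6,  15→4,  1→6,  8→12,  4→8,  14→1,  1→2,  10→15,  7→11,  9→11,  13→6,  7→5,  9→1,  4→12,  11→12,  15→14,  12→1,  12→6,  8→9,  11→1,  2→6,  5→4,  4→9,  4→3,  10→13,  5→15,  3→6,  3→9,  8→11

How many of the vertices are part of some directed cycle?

11

A vertex is on a directed cycle iff it belongs to a strongly connected component of size ≥ 2 (or has a self-loop).
The vertices on cycles are {1, 2, 3, 4, 5, 8, 9, 11, 12, 14, 15} — 11 in total.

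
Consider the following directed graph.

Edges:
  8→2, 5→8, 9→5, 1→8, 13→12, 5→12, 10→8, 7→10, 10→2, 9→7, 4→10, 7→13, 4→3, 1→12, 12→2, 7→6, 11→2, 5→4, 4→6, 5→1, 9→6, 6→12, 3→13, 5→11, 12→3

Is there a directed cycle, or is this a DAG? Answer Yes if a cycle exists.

Yes

DFS with white/gray/black marking, starting from 5:
5 gray
  4 gray
    6 gray
      12 gray
        2 gray
        2 black
        3 gray
          13 gray
            13→12: 12 is gray → back edge
Back edge found, so a cycle exists: 12 → 3 → 13 → 12.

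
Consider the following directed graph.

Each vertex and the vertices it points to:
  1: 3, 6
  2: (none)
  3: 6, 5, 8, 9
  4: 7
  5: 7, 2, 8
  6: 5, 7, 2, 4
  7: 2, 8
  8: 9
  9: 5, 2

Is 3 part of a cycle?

No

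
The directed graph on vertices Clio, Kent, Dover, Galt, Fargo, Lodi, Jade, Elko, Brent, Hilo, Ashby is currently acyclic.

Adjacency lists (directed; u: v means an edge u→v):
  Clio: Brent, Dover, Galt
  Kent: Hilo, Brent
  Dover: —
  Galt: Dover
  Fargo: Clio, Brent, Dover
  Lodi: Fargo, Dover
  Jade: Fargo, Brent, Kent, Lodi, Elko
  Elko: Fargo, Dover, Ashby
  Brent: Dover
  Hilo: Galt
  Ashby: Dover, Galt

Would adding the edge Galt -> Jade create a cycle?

Yes

Adding Galt→Jade creates a cycle iff Jade can already reach Galt.
Path from Jade: Jade → Kent → Hilo → Galt.
So Jade → … → Galt → Jade is a cycle.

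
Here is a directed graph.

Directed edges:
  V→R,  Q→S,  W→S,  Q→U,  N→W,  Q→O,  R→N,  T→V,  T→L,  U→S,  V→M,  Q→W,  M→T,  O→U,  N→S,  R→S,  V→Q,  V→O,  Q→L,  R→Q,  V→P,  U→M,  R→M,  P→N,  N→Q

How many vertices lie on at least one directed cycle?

9

A vertex is on a directed cycle iff it belongs to a strongly connected component of size ≥ 2 (or has a self-loop).
The vertices on cycles are {M, N, O, P, Q, R, T, U, V} — 9 in total.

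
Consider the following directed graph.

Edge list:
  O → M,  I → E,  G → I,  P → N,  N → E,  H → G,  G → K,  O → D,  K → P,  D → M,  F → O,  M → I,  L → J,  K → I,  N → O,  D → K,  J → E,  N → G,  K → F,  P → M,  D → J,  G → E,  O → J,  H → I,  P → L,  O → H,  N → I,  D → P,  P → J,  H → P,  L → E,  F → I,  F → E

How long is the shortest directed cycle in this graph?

For each vertex v, BFS finds the shortest path from v back to v.
The shortest such closed walk is O → D → P → N → O, length 4.

4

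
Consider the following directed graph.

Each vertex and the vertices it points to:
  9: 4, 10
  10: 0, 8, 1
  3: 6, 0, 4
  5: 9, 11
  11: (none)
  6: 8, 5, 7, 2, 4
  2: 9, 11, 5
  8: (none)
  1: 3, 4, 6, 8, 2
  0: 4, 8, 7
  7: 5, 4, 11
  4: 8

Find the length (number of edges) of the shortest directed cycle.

4

For each vertex v, BFS finds the shortest path from v back to v.
The shortest such closed walk is 10 → 1 → 2 → 9 → 10, length 4.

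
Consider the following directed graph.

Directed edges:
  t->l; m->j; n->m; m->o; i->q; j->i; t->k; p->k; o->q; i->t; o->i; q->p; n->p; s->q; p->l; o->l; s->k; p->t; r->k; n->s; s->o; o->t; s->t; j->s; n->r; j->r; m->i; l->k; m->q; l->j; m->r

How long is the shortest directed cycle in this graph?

4

For each vertex v, BFS finds the shortest path from v back to v.
The shortest such closed walk is j → i → t → l → j, length 4.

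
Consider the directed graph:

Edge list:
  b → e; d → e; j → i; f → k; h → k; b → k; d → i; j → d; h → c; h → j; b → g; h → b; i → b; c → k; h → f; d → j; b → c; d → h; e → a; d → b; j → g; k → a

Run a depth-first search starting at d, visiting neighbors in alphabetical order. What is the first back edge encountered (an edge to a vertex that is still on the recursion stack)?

DFS from d (visiting neighbors in alphabetical order); mark gray on enter, black on exit:
d gray
  b gray
    c gray
      k gray
        a gray
        a black
      k black
    c black
    e gray
      e→a: a black — skip
    e black
    g gray
    g black
    b→k: k black — skip
  b black
  d→e: e black — skip
  h gray
    h→b: b black — skip
    h→c: c black — skip
    f gray
      f→k: k black — skip
    f black
    j gray
      j→d: d is gray → back edge
First back edge: j → d.

j->d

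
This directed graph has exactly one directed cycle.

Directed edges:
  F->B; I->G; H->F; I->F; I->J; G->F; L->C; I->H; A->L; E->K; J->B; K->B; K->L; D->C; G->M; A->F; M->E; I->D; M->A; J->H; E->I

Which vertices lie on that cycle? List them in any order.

DFS with gray/black marking from M:
M gray
  A gray
    F gray
      B gray
      B black
    F black
    L gray
      C gray
      C black
    L black
  A black
  E gray
    I gray
      G gray
        G→M: M is gray → back edge
Back edge closes the cycle M → E → I → G → M; its vertices are {E, G, I, M}.

E, G, I, M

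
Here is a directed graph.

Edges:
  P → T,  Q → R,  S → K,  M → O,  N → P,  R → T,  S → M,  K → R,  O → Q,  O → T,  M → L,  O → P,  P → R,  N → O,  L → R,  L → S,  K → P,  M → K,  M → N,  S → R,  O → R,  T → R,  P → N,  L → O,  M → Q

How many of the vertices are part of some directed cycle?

8

A vertex is on a directed cycle iff it belongs to a strongly connected component of size ≥ 2 (or has a self-loop).
The vertices on cycles are {L, M, N, O, P, R, S, T} — 8 in total.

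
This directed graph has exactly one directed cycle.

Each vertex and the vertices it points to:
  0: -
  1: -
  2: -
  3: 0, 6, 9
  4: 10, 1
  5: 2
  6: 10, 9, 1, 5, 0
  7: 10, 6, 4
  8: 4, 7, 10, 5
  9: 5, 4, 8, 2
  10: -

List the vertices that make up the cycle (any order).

DFS with gray/black marking from 6:
6 gray
  10 gray
  10 black
  9 gray
    5 gray
      2 gray
      2 black
    5 black
    4 gray
      4→10: 10 black — skip
      1 gray
      1 black
    4 black
    8 gray
      8→4: 4 black — skip
      7 gray
        7→10: 10 black — skip
        7→6: 6 is gray → back edge
Back edge closes the cycle 6 → 9 → 8 → 7 → 6; its vertices are {6, 7, 8, 9}.

6, 7, 8, 9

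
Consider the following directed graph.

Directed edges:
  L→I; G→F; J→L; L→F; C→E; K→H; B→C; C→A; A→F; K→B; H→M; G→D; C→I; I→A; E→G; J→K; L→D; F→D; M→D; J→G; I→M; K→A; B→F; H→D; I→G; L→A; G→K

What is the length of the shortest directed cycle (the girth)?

For each vertex v, BFS finds the shortest path from v back to v.
The shortest such closed walk is K → B → C → I → G → K, length 5.

5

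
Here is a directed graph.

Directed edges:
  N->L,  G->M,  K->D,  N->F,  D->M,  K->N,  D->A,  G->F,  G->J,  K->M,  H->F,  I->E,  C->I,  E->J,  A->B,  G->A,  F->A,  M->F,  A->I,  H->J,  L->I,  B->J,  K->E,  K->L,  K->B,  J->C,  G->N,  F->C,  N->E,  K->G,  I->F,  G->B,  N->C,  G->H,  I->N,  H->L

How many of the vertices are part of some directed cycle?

9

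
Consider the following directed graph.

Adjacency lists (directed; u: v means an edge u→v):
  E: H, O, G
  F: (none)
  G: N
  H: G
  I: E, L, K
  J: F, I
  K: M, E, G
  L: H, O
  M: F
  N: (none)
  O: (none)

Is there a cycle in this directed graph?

No

DFS with white/gray/black marking, starting from N:
N gray
N black
E gray
  H gray
    G gray
      G→N: N black — skip
    G black
  H black
  O gray
  O black
  E→G: G black — skip
E black
F gray
F black
I gray
  I→E: E black — skip
  L gray
    L→H: H black — skip
    L→O: O black — skip
  L black
  K gray
    M gray
      M→F: F black — skip
    M black
    K→E: E black — skip
    K→G: G black — skip
  K black
I black
J gray
  J→F: F black — skip
  J→I: I black — skip
J black
Every edge goes to a white or black vertex — no back edge, so the graph is acyclic.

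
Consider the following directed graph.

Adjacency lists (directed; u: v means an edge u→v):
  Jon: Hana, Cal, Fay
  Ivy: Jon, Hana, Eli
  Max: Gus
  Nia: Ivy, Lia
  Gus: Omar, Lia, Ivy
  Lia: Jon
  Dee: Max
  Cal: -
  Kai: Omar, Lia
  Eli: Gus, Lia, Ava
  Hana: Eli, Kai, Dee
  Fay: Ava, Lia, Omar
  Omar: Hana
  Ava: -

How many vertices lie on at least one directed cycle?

11

A vertex is on a directed cycle iff it belongs to a strongly connected component of size ≥ 2 (or has a self-loop).
The vertices on cycles are {Dee, Eli, Fay, Gus, Ivy, Jon, Kai, Lia, Max, Hana, Omar} — 11 in total.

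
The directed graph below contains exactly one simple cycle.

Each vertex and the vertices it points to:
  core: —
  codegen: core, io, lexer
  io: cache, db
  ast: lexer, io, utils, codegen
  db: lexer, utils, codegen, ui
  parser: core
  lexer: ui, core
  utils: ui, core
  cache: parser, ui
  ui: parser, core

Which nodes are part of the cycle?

DFS with gray/black marking from codegen:
codegen gray
  core gray
  core black
  io gray
    cache gray
      parser gray
        parser→core: core black — skip
      parser black
      ui gray
        ui→parser: parser black — skip
        ui→core: core black — skip
      ui black
    cache black
    db gray
      lexer gray
        lexer→ui: ui black — skip
        lexer→core: core black — skip
      lexer black
      utils gray
        utils→ui: ui black — skip
        utils→core: core black — skip
      utils black
      db→codegen: codegen is gray → back edge
Back edge closes the cycle codegen → io → db → codegen; its vertices are {db, io, codegen}.

db, io, codegen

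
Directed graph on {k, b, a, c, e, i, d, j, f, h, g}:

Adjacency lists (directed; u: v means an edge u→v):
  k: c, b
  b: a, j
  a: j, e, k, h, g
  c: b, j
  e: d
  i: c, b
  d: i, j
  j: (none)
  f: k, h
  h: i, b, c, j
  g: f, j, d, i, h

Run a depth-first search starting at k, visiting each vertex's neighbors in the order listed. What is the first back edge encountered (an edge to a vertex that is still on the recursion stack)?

i→c

DFS from k (visiting each vertex's neighbors in the order listed); mark gray on enter, black on exit:
k gray
  c gray
    b gray
      a gray
        j gray
        j black
        e gray
          d gray
            i gray
              i→c: c is gray → back edge
First back edge: i → c.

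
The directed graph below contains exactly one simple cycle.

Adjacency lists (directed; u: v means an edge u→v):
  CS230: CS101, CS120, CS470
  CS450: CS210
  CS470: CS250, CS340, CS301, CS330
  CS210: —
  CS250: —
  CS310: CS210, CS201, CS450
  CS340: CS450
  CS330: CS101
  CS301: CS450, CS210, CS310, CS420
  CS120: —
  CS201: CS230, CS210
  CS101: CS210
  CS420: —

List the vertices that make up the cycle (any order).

CS201, CS230, CS301, CS310, CS470

DFS with gray/black marking from CS230:
CS230 gray
  CS101 gray
    CS210 gray
    CS210 black
  CS101 black
  CS120 gray
  CS120 black
  CS470 gray
    CS250 gray
    CS250 black
    CS340 gray
      CS450 gray
        CS450→CS210: CS210 black — skip
      CS450 black
    CS340 black
    CS301 gray
      CS301→CS450: CS450 black — skip
      CS301→CS210: CS210 black — skip
      CS310 gray
        CS310→CS210: CS210 black — skip
        CS201 gray
          CS201→CS230: CS230 is gray → back edge
Back edge closes the cycle CS230 → CS470 → CS301 → CS310 → CS201 → CS230; its vertices are {CS201, CS230, CS301, CS310, CS470}.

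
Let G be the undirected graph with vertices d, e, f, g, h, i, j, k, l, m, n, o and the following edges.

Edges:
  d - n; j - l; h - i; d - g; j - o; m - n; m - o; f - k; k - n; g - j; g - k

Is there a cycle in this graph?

Yes

DFS, tracking each vertex's parent; an edge to a visited non-parent vertex closes a cycle.
Start from e:
visit e (parent –)
visit d (parent –)
  visit g (parent d)
    visit k (parent g)
      visit f (parent k)
        f–k: parent, skip
      visit n (parent k)
        n–d: d visited and ≠ parent → cycle
Cycle: d – g – k – n – d.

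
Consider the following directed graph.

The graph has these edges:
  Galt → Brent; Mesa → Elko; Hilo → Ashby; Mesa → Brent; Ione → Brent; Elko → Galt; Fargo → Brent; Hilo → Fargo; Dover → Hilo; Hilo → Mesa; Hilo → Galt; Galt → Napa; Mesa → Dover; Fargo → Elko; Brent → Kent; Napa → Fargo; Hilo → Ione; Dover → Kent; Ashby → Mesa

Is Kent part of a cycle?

No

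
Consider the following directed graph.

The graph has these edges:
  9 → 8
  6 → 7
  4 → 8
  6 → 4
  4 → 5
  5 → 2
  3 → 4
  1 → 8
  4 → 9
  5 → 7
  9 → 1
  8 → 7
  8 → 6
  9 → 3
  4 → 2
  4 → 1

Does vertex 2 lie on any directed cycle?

2 lies on a cycle iff there is a path from 2 back to itself.
Exploring from 2, it never reaches itself; equivalently, its strongly connected component is a singleton.

No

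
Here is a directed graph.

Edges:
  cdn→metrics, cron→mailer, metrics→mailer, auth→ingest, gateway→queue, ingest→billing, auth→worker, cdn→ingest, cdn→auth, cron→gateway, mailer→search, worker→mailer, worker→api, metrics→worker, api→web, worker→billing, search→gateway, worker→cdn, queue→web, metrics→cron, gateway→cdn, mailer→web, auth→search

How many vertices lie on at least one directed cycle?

8

A vertex is on a directed cycle iff it belongs to a strongly connected component of size ≥ 2 (or has a self-loop).
The vertices on cycles are {cdn, auth, cron, mailer, search, worker, gateway, metrics} — 8 in total.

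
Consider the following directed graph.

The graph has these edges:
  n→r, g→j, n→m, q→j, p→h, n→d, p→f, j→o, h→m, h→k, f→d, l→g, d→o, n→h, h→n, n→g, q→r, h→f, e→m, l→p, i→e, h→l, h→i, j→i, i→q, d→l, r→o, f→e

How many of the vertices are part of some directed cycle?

A vertex is on a directed cycle iff it belongs to a strongly connected component of size ≥ 2 (or has a self-loop).
The vertices on cycles are {d, f, h, i, j, l, n, p, q} — 9 in total.

9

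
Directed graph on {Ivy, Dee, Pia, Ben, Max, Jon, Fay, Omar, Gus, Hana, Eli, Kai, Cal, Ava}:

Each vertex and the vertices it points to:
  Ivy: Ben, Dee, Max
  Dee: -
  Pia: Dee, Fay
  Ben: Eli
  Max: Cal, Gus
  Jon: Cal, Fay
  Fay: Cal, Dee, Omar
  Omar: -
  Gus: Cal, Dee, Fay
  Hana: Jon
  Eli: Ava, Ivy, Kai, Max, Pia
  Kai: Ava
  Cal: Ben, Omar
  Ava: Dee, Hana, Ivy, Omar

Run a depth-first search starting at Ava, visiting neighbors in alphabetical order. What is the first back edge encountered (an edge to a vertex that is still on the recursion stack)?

Eli→Ava

DFS from Ava (visiting neighbors in alphabetical order); mark gray on enter, black on exit:
Ava gray
  Dee gray
  Dee black
  Hana gray
    Jon gray
      Cal gray
        Ben gray
          Eli gray
            Eli→Ava: Ava is gray → back edge
First back edge: Eli → Ava.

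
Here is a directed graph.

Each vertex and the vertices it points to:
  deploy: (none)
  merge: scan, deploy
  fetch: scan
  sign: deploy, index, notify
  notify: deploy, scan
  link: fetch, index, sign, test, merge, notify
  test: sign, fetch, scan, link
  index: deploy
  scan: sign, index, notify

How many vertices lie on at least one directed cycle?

5

A vertex is on a directed cycle iff it belongs to a strongly connected component of size ≥ 2 (or has a self-loop).
The vertices on cycles are {link, scan, sign, test, notify} — 5 in total.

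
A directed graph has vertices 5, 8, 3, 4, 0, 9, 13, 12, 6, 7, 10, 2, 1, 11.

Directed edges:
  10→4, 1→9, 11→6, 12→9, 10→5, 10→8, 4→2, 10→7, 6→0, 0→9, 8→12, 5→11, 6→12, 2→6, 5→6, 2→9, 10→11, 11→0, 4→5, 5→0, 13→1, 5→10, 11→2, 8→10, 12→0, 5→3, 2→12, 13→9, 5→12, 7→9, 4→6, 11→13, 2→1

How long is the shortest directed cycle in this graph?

2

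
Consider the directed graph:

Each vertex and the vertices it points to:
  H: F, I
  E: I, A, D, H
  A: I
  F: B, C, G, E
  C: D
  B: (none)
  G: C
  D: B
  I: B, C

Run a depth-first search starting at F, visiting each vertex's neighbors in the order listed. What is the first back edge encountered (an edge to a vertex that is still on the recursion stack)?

DFS from F (visiting each vertex's neighbors in the order listed); mark gray on enter, black on exit:
F gray
  B gray
  B black
  C gray
    D gray
      D→B: B black — skip
    D black
  C black
  G gray
    G→C: C black — skip
  G black
  E gray
    I gray
      I→B: B black — skip
      I→C: C black — skip
    I black
    A gray
      A→I: I black — skip
    A black
    E→D: D black — skip
    H gray
      H→F: F is gray → back edge
First back edge: H → F.

H→F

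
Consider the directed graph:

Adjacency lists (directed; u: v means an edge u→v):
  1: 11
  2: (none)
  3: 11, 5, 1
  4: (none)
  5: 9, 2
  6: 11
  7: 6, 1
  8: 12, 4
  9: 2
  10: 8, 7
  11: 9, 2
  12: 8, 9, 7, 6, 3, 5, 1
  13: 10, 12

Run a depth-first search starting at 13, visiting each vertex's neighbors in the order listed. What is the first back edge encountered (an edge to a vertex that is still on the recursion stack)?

12->8

DFS from 13 (visiting each vertex's neighbors in the order listed); mark gray on enter, black on exit:
13 gray
  10 gray
    8 gray
      12 gray
        12→8: 8 is gray → back edge
First back edge: 12 → 8.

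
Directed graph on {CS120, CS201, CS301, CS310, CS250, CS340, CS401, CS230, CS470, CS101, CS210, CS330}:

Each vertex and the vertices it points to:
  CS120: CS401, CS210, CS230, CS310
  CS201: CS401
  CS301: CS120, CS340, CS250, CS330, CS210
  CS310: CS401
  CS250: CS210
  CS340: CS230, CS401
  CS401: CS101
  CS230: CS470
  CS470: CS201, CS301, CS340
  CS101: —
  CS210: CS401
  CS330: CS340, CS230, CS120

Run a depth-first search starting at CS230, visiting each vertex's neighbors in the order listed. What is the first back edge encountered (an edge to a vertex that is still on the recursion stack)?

CS120→CS230

DFS from CS230 (visiting each vertex's neighbors in the order listed); mark gray on enter, black on exit:
CS230 gray
  CS470 gray
    CS201 gray
      CS401 gray
        CS101 gray
        CS101 black
      CS401 black
    CS201 black
    CS301 gray
      CS120 gray
        CS120→CS401: CS401 black — skip
        CS210 gray
          CS210→CS401: CS401 black — skip
        CS210 black
        CS120→CS230: CS230 is gray → back edge
First back edge: CS120 → CS230.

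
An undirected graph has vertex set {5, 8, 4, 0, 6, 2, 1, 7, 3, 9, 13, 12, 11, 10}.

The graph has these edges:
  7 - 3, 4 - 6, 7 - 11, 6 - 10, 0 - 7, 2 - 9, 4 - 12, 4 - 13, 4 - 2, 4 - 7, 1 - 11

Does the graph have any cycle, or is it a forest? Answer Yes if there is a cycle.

DFS, tracking each vertex's parent; an edge to a visited non-parent vertex closes a cycle.
Start from 10:
visit 10 (parent –)
  visit 6 (parent 10)
    visit 4 (parent 6)
      visit 7 (parent 4)
        visit 3 (parent 7)
          3–7: parent, skip
        7–4: parent, skip
        visit 0 (parent 7)
          0–7: parent, skip
        visit 11 (parent 7)
          visit 1 (parent 11)
            1–11: parent, skip
          11–7: parent, skip
      visit 2 (parent 4)
        visit 9 (parent 2)
          9–2: parent, skip
        2–4: parent, skip
      visit 12 (parent 4)
        12–4: parent, skip
      4–6: parent, skip
      visit 13 (parent 4)
        13–4: parent, skip
    6–10: parent, skip
visit 5 (parent –)
visit 8 (parent –)
No non-parent visited neighbor found — the graph is a forest.

No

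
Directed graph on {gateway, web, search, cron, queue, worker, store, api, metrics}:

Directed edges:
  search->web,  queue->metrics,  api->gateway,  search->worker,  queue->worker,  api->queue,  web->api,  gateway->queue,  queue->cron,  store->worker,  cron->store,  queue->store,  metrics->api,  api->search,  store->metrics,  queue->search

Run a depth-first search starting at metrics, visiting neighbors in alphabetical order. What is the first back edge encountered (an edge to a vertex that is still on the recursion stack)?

DFS from metrics (visiting neighbors in alphabetical order); mark gray on enter, black on exit:
metrics gray
  api gray
    gateway gray
      queue gray
        cron gray
          store gray
            store→metrics: metrics is gray → back edge
First back edge: store → metrics.

store->metrics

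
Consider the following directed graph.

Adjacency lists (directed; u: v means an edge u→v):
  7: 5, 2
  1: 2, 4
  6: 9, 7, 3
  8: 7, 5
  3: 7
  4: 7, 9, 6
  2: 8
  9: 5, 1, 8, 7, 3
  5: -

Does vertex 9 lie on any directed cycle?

9 is on a cycle iff 9 can reach itself via ≥1 edge.
9 → 1 → 4 → 9 — yes.

Yes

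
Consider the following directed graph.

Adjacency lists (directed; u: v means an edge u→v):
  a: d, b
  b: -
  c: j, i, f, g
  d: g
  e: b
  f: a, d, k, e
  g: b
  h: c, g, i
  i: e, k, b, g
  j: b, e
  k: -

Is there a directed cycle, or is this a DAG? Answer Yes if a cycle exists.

No

DFS with white/gray/black marking, starting from e:
e gray
  b gray
  b black
e black
a gray
  d gray
    g gray
      g→b: b black — skip
    g black
  d black
  a→b: b black — skip
a black
c gray
  j gray
    j→b: b black — skip
    j→e: e black — skip
  j black
  i gray
    i→e: e black — skip
    k gray
    k black
    i→b: b black — skip
    i→g: g black — skip
  i black
  f gray
    f→a: a black — skip
    f→d: d black — skip
    f→k: k black — skip
    f→e: e black — skip
  f black
  c→g: g black — skip
c black
h gray
  h→c: c black — skip
  h→g: g black — skip
  h→i: i black — skip
h black
Every edge goes to a white or black vertex — no back edge, so the graph is acyclic.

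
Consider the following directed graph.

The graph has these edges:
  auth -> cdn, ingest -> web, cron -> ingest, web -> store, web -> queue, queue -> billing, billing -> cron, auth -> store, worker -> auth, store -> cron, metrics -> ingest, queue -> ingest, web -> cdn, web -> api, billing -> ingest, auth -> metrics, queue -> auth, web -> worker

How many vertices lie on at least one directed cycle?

9

A vertex is on a directed cycle iff it belongs to a strongly connected component of size ≥ 2 (or has a self-loop).
The vertices on cycles are {web, auth, cron, queue, store, ingest, worker, billing, metrics} — 9 in total.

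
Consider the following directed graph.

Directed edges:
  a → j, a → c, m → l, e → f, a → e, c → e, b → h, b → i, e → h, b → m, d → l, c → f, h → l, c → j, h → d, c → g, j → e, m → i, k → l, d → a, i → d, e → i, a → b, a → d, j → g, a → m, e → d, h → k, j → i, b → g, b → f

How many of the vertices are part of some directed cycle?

9

A vertex is on a directed cycle iff it belongs to a strongly connected component of size ≥ 2 (or has a self-loop).
The vertices on cycles are {a, b, c, d, e, h, i, j, m} — 9 in total.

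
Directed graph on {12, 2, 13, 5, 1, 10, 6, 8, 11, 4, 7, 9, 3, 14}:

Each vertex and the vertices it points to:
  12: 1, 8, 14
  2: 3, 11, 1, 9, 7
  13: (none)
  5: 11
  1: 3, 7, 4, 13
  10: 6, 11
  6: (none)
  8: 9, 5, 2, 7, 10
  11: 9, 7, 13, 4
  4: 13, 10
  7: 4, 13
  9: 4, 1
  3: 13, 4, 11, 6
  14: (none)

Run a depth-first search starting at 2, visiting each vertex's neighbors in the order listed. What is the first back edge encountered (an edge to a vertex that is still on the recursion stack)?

9→4

DFS from 2 (visiting each vertex's neighbors in the order listed); mark gray on enter, black on exit:
2 gray
  3 gray
    13 gray
    13 black
    4 gray
      4→13: 13 black — skip
      10 gray
        6 gray
        6 black
        11 gray
          9 gray
            9→4: 4 is gray → back edge
First back edge: 9 → 4.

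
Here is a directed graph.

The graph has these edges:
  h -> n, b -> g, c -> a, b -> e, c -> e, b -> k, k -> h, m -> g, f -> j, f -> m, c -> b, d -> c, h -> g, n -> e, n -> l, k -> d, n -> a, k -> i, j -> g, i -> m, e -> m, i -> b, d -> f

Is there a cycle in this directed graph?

DFS with white/gray/black marking, starting from h:
h gray
  g gray
  g black
  n gray
    a gray
    a black
    e gray
      m gray
        m→g: g black — skip
      m black
    e black
    l gray
    l black
  n black
h black
b gray
  b→e: e black — skip
  k gray
    d gray
      f gray
        f→m: m black — skip
        j gray
          j→g: g black — skip
        j black
      f black
      c gray
        c→b: b is gray → back edge
Back edge found, so a cycle exists: b → k → d → c → b.

Yes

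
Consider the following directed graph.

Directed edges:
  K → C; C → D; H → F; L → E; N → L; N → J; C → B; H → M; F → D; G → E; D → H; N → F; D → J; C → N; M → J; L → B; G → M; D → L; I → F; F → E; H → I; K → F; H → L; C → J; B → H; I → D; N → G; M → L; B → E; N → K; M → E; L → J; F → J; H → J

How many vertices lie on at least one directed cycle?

A vertex is on a directed cycle iff it belongs to a strongly connected component of size ≥ 2 (or has a self-loop).
The vertices on cycles are {B, C, D, F, H, I, K, L, M, N} — 10 in total.

10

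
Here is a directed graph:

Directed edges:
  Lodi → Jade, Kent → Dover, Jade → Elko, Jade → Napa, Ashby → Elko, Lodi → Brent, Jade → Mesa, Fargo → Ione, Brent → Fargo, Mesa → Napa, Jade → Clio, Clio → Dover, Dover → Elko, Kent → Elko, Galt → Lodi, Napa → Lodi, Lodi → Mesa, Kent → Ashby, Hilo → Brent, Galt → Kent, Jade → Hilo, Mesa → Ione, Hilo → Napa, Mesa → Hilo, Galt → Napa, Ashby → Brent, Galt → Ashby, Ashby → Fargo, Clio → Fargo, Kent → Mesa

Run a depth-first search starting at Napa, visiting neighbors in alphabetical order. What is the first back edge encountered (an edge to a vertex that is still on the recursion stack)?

Hilo→Napa

DFS from Napa (visiting neighbors in alphabetical order); mark gray on enter, black on exit:
Napa gray
  Lodi gray
    Brent gray
      Fargo gray
        Ione gray
        Ione black
      Fargo black
    Brent black
    Jade gray
      Clio gray
        Dover gray
          Elko gray
          Elko black
        Dover black
        Clio→Fargo: Fargo black — skip
      Clio black
      Jade→Elko: Elko black — skip
      Hilo gray
        Hilo→Brent: Brent black — skip
        Hilo→Napa: Napa is gray → back edge
First back edge: Hilo → Napa.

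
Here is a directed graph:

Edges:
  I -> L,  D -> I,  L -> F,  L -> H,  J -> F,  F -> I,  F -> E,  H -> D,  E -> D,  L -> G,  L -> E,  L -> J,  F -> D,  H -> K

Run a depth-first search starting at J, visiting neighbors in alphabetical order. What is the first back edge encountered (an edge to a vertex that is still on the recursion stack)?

DFS from J (visiting neighbors in alphabetical order); mark gray on enter, black on exit:
J gray
  F gray
    D gray
      I gray
        L gray
          E gray
            E→D: D is gray → back edge
First back edge: E → D.

E→D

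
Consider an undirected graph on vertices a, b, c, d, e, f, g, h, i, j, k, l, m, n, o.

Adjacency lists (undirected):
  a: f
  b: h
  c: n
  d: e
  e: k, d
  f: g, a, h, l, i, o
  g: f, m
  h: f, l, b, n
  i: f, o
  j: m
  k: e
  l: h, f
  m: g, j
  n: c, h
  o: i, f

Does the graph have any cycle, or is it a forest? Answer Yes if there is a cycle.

DFS, tracking each vertex's parent; an edge to a visited non-parent vertex closes a cycle.
Start from a:
visit a (parent –)
  visit f (parent a)
    visit g (parent f)
      g–f: parent, skip
      visit m (parent g)
        m–g: parent, skip
        visit j (parent m)
          j–m: parent, skip
    f–a: parent, skip
    visit h (parent f)
      h–f: parent, skip
      visit l (parent h)
        l–h: parent, skip
        l–f: f visited and ≠ parent → cycle
Cycle: f – h – l – f.

Yes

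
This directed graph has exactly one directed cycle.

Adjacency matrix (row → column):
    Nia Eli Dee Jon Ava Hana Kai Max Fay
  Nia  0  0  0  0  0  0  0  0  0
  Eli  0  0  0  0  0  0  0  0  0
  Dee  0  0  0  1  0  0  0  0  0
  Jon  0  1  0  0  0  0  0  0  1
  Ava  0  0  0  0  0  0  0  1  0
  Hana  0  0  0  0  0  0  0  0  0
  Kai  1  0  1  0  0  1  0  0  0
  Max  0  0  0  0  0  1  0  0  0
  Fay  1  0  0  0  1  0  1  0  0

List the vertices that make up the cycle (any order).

DFS with gray/black marking from Jon:
Jon gray
  Eli gray
  Eli black
  Fay gray
    Ava gray
      Max gray
        Hana gray
        Hana black
      Max black
    Ava black
    Nia gray
    Nia black
    Kai gray
      Kai→Hana: Hana black — skip
      Kai→Nia: Nia black — skip
      Dee gray
        Dee→Jon: Jon is gray → back edge
Back edge closes the cycle Jon → Fay → Kai → Dee → Jon; its vertices are {Dee, Fay, Jon, Kai}.

Dee, Fay, Jon, Kai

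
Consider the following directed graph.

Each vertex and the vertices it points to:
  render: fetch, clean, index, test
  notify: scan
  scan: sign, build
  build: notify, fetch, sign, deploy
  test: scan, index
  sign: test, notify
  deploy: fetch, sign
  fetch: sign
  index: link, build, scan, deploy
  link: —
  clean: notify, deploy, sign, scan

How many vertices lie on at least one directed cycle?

A vertex is on a directed cycle iff it belongs to a strongly connected component of size ≥ 2 (or has a self-loop).
The vertices on cycles are {scan, sign, test, build, fetch, index, deploy, notify} — 8 in total.

8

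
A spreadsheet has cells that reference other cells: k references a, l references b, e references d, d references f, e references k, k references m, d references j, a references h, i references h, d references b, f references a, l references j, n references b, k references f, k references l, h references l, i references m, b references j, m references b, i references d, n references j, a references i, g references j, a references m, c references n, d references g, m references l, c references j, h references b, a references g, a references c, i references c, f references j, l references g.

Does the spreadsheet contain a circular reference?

DFS with white/gray/black marking, starting from g:
g gray
  j gray
  j black
g black
n gray
  n→j: j black — skip
  b gray
    b→j: j black — skip
  b black
n black
m gray
  m→b: b black — skip
  l gray
    l→j: j black — skip
    l→b: b black — skip
    l→g: g black — skip
  l black
m black
i gray
  h gray
    h→l: l black — skip
    h→b: b black — skip
  h black
  d gray
    d→j: j black — skip
    f gray
      a gray
        a→g: g black — skip
        a→i: i is gray → back edge
Back edge found, so a cycle exists: i → d → f → a → i.

Yes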